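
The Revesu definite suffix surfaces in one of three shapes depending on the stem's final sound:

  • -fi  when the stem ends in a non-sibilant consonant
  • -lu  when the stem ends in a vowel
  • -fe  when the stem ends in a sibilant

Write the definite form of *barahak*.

barahakfi

*barahak*: final sound = /k/, a non-sibilant consonant → -fi → *barahakfi*.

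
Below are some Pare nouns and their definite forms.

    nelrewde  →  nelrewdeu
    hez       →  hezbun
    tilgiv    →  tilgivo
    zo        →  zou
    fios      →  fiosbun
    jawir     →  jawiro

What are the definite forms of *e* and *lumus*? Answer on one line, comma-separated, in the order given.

The alternation tracks the final sound of the stem — -bun when the stem ends in a sibilant (*hez*, *fios*); -o when the stem ends in a non-sibilant consonant (*tilgiv*, *jawir*); -u when the stem ends in a vowel (*nelrewde*, *zo*).
*e*: final sound = /e/, a vowel → -u → *eu*.
The final sound of *lumus* is /s/, which is a sibilant, so the suffix is -bun, giving *lumusbun*.

eu, lumusbun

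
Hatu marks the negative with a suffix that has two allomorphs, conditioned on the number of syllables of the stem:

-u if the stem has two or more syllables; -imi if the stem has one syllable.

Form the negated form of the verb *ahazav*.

ahazavu

*ahazav* (3 syllables) → -u → *ahazavu*.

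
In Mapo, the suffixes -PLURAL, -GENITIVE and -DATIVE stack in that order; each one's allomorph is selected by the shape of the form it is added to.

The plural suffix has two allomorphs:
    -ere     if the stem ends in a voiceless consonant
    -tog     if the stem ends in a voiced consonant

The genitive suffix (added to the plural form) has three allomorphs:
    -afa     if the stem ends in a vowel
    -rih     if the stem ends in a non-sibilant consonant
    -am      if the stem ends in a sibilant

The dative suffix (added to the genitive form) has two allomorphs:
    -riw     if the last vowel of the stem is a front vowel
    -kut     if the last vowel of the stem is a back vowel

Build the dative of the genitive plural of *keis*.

keisereafakut

The final consonant of *keis* is /s/, which is voiceless, so the plural suffix is -ere, giving *keisere*.
Since the final sound of the plural form *keisere* is /e/ (a vowel), it takes -afa, giving *keisereafa*.
The last vowel of the genitive form *keisereafa* is /a/, which is a back vowel, so the dative suffix is -kut, giving *keisereafakut*.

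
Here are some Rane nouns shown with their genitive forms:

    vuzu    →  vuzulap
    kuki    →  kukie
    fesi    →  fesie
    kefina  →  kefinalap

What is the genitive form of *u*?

ulap

The pattern is front/back vowel harmony: -e when the last vowel of the stem is a front vowel (*kuki*, *fesi*); -lap when the last vowel of the stem is a back vowel (*vuzu*, *kefina*).
*u* — last vowel /u/ (a back vowel) → -lap → *ulap*.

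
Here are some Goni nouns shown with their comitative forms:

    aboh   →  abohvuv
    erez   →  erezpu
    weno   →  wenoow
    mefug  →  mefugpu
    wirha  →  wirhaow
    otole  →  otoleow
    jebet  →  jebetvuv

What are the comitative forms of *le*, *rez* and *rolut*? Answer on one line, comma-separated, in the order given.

leow, rezpu, rolutvuv

The alternation tracks the final sound of the stem — -vuv when the stem ends in a voiceless consonant (*aboh*, *jebet*); -pu when the stem ends in a voiced consonant (*erez*, *mefug*); -ow when the stem ends in a vowel (*weno*, *wirha*, *otole*).
Since the final sound of *le* is /e/ (a vowel), it takes -ow, giving *leow*.
Since the final sound of *rez* is /z/ (a voiced consonant), it takes -pu, giving *rezpu*.
Since the final sound of *rolut* is /t/ (a voiceless consonant), it takes -vuv, giving *rolutvuv*.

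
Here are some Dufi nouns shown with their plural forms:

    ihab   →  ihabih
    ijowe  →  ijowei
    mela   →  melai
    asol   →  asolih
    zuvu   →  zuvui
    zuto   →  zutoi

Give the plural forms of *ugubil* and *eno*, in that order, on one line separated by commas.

Looking at the final sound of each stem: -ih when the stem ends in a consonant (*ihab*, *asol*); -i when the stem ends in a vowel (*ijowe*, *mela*, *zuvu*, *zuto*).
The final sound of *ugubil* is /l/, which is a consonant, so the suffix is -ih, giving *ugubilih*.
*eno* — final sound /o/ (a vowel) → -i → *enoi*.

ugubilih, enoi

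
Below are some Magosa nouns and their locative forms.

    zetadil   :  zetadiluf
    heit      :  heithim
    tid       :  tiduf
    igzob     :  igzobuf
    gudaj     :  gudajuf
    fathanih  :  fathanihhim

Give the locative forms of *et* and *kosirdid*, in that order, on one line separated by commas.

ethim, kosirdiduf

The alternation tracks the final consonant of the stem — -him when the stem ends in a voiceless consonant (*heit*, *fathanih*); -uf when the stem ends in a voiced consonant (*zetadil*, *tid*, *igzob*, *gudaj*).
*et*: final consonant = /t/, voiceless → -him → *ethim*.
*kosirdid* — final consonant /d/ (voiced) → -uf → *kosirdiduf*.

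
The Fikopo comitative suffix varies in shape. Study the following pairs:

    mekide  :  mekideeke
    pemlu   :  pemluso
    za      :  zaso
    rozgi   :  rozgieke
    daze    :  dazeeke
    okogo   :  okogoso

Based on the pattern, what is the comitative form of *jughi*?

The suffix is conditioned by the last vowel: -eke when the last vowel of the stem is a front vowel (*mekide*, *rozgi*, *daze*); -so when the last vowel of the stem is a back vowel (*pemlu*, *za*, *okogo*).
*jughi*: last vowel = /i/, a front vowel → -eke → *jughieke*.

jughieke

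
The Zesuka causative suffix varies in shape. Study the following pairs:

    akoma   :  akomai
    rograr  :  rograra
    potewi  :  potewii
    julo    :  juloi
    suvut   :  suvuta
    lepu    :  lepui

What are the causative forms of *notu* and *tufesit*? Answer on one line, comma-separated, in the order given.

The suffix is conditioned by the final sound: -a when the stem ends in a consonant (*rograr*, *suvut*); -i when the stem ends in a vowel (*akoma*, *potewi*, *julo*, *lepu*).
Since the final sound of *notu* is /u/ (a vowel), it takes -i, giving *notui*.
The final sound of *tufesit* is /t/, which is a consonant, so the suffix is -a, giving *tufesita*.

notui, tufesita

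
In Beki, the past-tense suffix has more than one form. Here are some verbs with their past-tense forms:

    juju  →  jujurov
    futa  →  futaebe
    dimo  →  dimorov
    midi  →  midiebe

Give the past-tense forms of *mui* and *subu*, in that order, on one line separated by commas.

muiebe, suburov

Looking at the last vowel of each stem: -rov when the last vowel of the stem is a rounded vowel (*juju*, *dimo*); -ebe when the last vowel of the stem is an unrounded vowel (*futa*, *midi*).
*mui*: last vowel = /i/, an unrounded vowel → -ebe → *muiebe*.
The last vowel of *subu* is /u/, which is a rounded vowel, so the suffix is -rov, giving *suburov*.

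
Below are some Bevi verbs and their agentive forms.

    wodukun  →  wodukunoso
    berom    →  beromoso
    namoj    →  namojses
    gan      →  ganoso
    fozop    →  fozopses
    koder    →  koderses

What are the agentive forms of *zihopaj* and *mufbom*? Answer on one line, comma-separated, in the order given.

The alternation tracks the final consonant of the stem — -oso when the stem ends in a nasal (*wodukun*, *berom*, *gan*); -ses when the stem ends in a non-nasal consonant (*namoj*, *fozop*, *koder*).
*zihopaj*: final consonant = /j/, non-nasal → -ses → *zihopajses*.
*mufbom*: final consonant = /m/, a nasal → -oso → *mufbomoso*.

zihopajses, mufbomoso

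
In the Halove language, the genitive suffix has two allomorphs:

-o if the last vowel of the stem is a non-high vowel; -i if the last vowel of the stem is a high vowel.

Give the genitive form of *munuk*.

munuki

*munuk* — last vowel /u/ (a high vowel) → -i → *munuki*.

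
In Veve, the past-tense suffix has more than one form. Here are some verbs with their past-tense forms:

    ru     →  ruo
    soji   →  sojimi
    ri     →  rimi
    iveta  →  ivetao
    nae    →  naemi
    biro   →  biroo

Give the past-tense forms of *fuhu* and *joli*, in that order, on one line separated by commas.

The alternation tracks the last vowel of the stem — -mi when the last vowel of the stem is a front vowel (*soji*, *ri*, *nae*); -o when the last vowel of the stem is a back vowel (*ru*, *iveta*, *biro*).
*fuhu*: last vowel = /u/, a back vowel → -o → *fuhuo*.
*joli* — last vowel /i/ (a front vowel) → -mi → *jolimi*.

fuhuo, jolimi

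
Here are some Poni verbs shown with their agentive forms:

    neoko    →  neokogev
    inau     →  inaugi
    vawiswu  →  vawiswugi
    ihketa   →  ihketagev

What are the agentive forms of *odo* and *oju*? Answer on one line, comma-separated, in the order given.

odogev, ojugi

The alternation tracks the last vowel of the stem — -gi when the last vowel of the stem is a high vowel (*inau*, *vawiswu*); -gev when the last vowel of the stem is a non-high vowel (*neoko*, *ihketa*).
*odo*: last vowel = /o/, a non-high vowel → -gev → *odogev*.
The last vowel of *oju* is /u/, which is a high vowel, so the suffix is -gi, giving *ojugi*.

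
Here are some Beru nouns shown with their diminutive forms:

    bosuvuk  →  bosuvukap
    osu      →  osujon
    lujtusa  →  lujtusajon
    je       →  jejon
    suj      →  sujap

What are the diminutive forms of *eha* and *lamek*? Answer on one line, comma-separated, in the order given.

The alternation tracks the final sound of the stem — -ap when the stem ends in a consonant (*bosuvuk*, *suj*); -jon when the stem ends in a vowel (*osu*, *lujtusa*, *je*).
Since the final sound of *eha* is /a/ (a vowel), it takes -jon, giving *ehajon*.
Since the final sound of *lamek* is /k/ (a consonant), it takes -ap, giving *lamekap*.

ehajon, lamekap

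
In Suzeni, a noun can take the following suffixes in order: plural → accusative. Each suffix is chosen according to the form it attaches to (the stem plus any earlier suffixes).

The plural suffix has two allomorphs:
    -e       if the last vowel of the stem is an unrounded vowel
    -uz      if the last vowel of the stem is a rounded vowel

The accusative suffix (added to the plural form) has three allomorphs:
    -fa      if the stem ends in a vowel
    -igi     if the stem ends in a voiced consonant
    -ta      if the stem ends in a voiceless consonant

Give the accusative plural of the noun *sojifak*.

*sojifak* — last vowel /a/ (an unrounded vowel) → -e → *sojifake*.
The final sound of the plural form *sojifake* is /e/, which is a vowel, so the accusative suffix is -fa, giving *sojifakefa*.

sojifakefa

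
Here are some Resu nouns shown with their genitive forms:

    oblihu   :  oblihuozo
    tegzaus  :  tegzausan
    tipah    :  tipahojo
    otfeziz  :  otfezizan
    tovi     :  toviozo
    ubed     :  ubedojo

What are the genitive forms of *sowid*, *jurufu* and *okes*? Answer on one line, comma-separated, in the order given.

sowidojo, jurufuozo, okesan

The pattern is sibilance of the final sound: -an when the stem ends in a sibilant (*tegzaus*, *otfeziz*); -ojo when the stem ends in a non-sibilant consonant (*tipah*, *ubed*); -ozo when the stem ends in a vowel (*oblihu*, *tovi*).
The final sound of *sowid* is /d/, which is a non-sibilant consonant, so the suffix is -ojo, giving *sowidojo*.
The final sound of *jurufu* is /u/, which is a vowel, so the suffix is -ozo, giving *jurufuozo*.
*okes*: final sound = /s/, a sibilant → -an → *okesan*.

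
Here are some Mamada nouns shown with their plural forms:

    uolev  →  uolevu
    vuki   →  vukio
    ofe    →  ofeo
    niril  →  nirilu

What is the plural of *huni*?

hunio

The alternation tracks the final sound of the stem — -u when the stem ends in a consonant (*uolev*, *niril*); -o when the stem ends in a vowel (*vuki*, *ofe*).
Since the final sound of *huni* is /i/ (a vowel), it takes -o, giving *hunio*.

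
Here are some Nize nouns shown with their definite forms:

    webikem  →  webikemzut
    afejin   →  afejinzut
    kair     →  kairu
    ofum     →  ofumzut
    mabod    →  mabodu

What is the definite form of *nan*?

Looking at the final consonant of each stem: -zut when the stem ends in a nasal (*webikem*, *afejin*, *ofum*); -u when the stem ends in a non-nasal consonant (*kair*, *mabod*).
The final consonant of *nan* is /n/, which is a nasal, so the suffix is -zut, giving *nanzut*.

nanzut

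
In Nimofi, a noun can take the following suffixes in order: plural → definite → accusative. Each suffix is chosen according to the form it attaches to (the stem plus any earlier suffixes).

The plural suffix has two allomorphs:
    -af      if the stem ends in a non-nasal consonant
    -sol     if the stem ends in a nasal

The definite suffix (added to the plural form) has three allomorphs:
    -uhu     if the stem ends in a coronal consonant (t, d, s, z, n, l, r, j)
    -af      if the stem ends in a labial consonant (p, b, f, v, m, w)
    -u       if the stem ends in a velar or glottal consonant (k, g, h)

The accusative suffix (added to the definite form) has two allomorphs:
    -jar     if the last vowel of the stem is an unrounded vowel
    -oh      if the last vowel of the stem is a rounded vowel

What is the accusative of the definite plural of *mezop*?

Since the final consonant of *mezop* is /p/ (non-nasal), it takes -af, giving *mezopaf*.
The plural form *mezopaf* — final consonant /f/ (labial) → -af → *mezopafaf*.
The definite form *mezopafaf* — last vowel /a/ (an unrounded vowel) → -jar → *mezopafafjar*.

mezopafafjar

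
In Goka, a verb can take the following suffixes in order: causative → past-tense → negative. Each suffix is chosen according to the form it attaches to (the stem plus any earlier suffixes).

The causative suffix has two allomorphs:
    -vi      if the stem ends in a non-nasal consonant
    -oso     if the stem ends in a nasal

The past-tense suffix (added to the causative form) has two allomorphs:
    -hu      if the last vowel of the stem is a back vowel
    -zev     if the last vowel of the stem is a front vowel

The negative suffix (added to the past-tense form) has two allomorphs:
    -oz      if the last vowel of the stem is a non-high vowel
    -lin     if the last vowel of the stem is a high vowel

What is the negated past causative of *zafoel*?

zafoelvizevoz

The final consonant of *zafoel* is /l/, which is non-nasal, so the causative suffix is -vi, giving *zafoelvi*.
Since the last vowel of the causative form *zafoelvi* is /i/ (a front vowel), it takes -zev, giving *zafoelvizev*.
The last vowel of the past-tense form *zafoelvizev* is /e/, which is a non-high vowel, so the negative suffix is -oz, giving *zafoelvizevoz*.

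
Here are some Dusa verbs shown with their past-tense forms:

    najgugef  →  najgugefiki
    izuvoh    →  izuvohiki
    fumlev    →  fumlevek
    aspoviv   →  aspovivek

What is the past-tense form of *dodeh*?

dodehiki

The alternation tracks the final consonant of the stem — -iki when the stem ends in a voiceless consonant (*najgugef*, *izuvoh*); -ek when the stem ends in a voiced consonant (*fumlev*, *aspoviv*).
The final consonant of *dodeh* is /h/, which is voiceless, so the suffix is -iki, giving *dodehiki*.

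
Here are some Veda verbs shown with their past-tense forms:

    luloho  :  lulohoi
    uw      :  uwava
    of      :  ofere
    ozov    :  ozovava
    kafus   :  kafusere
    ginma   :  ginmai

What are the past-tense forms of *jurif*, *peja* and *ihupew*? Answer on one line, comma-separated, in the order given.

The alternation tracks the final sound of the stem — -ere when the stem ends in a voiceless consonant (*of*, *kafus*); -ava when the stem ends in a voiced consonant (*uw*, *ozov*); -i when the stem ends in a vowel (*luloho*, *ginma*).
The final sound of *jurif* is /f/, which is a voiceless consonant, so the suffix is -ere, giving *jurifere*.
*peja*: final sound = /a/, a vowel → -i → *pejai*.
*ihupew*: final sound = /w/, a voiced consonant → -ava → *ihupewava*.

jurifere, pejai, ihupewava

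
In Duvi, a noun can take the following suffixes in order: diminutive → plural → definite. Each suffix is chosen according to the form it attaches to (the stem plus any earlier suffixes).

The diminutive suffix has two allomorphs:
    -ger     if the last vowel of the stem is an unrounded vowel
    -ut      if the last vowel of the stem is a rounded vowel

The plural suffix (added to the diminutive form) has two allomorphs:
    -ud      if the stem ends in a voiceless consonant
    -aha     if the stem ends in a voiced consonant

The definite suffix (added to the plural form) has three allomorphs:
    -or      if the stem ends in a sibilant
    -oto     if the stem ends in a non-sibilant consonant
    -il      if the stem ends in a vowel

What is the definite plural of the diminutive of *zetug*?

*zetug*: last vowel = /u/, a rounded vowel → -ut → *zetugut*.
Since the final consonant of the diminutive form *zetugut* is /t/ (voiceless), it takes -ud, giving *zetugutud*.
Since the final sound of the plural form *zetugutud* is /d/ (a non-sibilant consonant), it takes -oto, giving *zetugutudoto*.

zetugutudoto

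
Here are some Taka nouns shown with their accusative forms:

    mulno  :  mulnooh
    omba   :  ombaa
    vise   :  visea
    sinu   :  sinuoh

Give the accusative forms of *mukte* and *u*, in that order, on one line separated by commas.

muktea, uoh

Looking at the last vowel of each stem: -oh when the last vowel of the stem is a rounded vowel (*mulno*, *sinu*); -a when the last vowel of the stem is an unrounded vowel (*omba*, *vise*).
*mukte* — last vowel /e/ (an unrounded vowel) → -a → *muktea*.
*u*: last vowel = /u/, a rounded vowel → -oh → *uoh*.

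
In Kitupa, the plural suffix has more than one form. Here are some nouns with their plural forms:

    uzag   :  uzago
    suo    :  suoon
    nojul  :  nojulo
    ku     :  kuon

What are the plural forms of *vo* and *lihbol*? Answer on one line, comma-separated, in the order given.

Looking at the final sound of each stem: -o when the stem ends in a consonant (*uzag*, *nojul*); -on when the stem ends in a vowel (*suo*, *ku*).
*vo*: final sound = /o/, a vowel → -on → *voon*.
*lihbol*: final sound = /l/, a consonant → -o → *lihbolo*.

voon, lihbolo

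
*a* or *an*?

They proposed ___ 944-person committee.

The indefinite article is chosen by the initial *sound* of the following word, not its spelling.
The number *944* is spoken "nine hundred …", beginning with /naɪn/ — a consonant sound.
So the article is *a*: They proposed a 944-person committee.

a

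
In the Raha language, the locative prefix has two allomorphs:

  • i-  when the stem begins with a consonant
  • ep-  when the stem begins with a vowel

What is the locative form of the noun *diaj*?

*diaj* — first sound /d/ (a consonant) → i- → *idiaj*.

idiaj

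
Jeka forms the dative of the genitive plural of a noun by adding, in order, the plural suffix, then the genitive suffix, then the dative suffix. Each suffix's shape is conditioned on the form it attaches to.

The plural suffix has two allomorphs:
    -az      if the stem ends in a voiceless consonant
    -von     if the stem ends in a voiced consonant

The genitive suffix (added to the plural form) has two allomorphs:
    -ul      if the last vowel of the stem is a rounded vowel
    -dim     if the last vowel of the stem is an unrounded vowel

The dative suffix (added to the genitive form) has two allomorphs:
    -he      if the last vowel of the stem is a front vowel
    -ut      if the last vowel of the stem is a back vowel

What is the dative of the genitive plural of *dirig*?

dirigvonulut

The final consonant of *dirig* is /g/, which is voiced, so the plural suffix is -von, giving *dirigvon*.
Since the last vowel of the plural form *dirigvon* is /o/ (a rounded vowel), it takes -ul, giving *dirigvonul*.
The genitive form *dirigvonul* — last vowel /u/ (a back vowel) → -ut → *dirigvonulut*.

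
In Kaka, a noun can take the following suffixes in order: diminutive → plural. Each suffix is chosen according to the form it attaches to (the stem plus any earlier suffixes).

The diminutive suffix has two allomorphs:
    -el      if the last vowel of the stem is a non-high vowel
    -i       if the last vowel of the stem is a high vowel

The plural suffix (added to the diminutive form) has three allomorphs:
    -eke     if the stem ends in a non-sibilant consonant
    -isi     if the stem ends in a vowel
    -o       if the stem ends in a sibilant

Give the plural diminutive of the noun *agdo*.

agdoeleke

*agdo*: last vowel = /o/, a non-high vowel → -el → *agdoel*.
The final sound of the diminutive form *agdoel* is /l/, which is a non-sibilant consonant, so the plural suffix is -eke, giving *agdoeleke*.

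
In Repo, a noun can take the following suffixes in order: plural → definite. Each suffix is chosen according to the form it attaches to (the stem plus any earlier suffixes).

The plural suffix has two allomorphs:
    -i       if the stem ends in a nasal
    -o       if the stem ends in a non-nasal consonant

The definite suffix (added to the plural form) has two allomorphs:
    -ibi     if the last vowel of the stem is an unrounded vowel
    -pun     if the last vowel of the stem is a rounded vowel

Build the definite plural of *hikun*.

*hikun* — final consonant /n/ (a nasal) → -i → *hikuni*.
The last vowel of the plural form *hikuni* is /i/, which is an unrounded vowel, so the definite suffix is -ibi, giving *hikuniibi*.

hikuniibi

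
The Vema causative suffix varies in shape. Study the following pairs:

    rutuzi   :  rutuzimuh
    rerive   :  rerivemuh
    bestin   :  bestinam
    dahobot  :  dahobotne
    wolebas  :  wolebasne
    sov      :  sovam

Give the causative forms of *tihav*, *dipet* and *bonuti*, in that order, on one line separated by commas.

tihavam, dipetne, bonutimuh

Looking at the final sound of each stem: -ne when the stem ends in a voiceless consonant (*dahobot*, *wolebas*); -am when the stem ends in a voiced consonant (*bestin*, *sov*); -muh when the stem ends in a vowel (*rutuzi*, *rerive*).
The final sound of *tihav* is /v/, which is a voiced consonant, so the suffix is -am, giving *tihavam*.
*dipet*: final sound = /t/, a voiceless consonant → -ne → *dipetne*.
*bonuti*: final sound = /i/, a vowel → -muh → *bonutimuh*.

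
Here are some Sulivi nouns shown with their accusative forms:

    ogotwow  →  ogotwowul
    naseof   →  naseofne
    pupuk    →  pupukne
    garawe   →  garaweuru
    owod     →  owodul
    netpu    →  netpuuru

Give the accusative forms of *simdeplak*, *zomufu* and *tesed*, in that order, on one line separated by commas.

The alternation tracks the final sound of the stem — -ne when the stem ends in a voiceless consonant (*naseof*, *pupuk*); -ul when the stem ends in a voiced consonant (*ogotwow*, *owod*); -uru when the stem ends in a vowel (*garawe*, *netpu*).
*simdeplak*: final sound = /k/, a voiceless consonant → -ne → *simdeplakne*.
The final sound of *zomufu* is /u/, which is a vowel, so the suffix is -uru, giving *zomufuuru*.
The final sound of *tesed* is /d/, which is a voiced consonant, so the suffix is -ul, giving *tesedul*.

simdeplakne, zomufuuru, tesedul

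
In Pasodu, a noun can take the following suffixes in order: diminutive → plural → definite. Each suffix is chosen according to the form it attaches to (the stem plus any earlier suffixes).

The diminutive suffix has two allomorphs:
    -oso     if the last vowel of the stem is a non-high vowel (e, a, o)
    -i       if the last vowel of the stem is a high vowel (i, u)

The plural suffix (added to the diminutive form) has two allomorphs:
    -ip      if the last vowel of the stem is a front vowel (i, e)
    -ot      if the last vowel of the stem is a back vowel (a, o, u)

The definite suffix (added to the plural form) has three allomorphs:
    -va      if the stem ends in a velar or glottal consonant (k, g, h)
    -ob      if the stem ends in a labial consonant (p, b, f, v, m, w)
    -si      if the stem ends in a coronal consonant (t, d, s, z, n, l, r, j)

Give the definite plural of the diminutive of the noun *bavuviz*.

*bavuviz* — last vowel /i/ (a high vowel) → -i → *bavuvizi*.
The diminutive form *bavuvizi*: last vowel = /i/, a front vowel → -ip → *bavuviziip*.
The plural form *bavuviziip* — final consonant /p/ (labial) → -ob → *bavuviziipob*.

bavuviziipob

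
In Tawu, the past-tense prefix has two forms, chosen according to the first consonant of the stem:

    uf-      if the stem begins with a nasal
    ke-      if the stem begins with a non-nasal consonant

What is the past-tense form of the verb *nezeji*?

ufnezeji

*nezeji*: first consonant = /n/, a nasal → uf- → *ufnezeji*.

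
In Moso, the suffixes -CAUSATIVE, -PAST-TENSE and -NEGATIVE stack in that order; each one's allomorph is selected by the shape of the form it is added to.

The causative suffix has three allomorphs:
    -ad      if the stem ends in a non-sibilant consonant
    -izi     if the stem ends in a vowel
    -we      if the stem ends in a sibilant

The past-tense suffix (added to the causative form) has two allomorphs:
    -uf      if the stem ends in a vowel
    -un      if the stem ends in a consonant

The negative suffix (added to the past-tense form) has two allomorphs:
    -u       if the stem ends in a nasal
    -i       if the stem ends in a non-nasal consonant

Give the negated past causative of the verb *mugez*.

mugezweufi

*mugez*: final sound = /z/, a sibilant → -we → *mugezwe*.
The final sound of the causative form *mugezwe* is /e/, which is a vowel, so the past-tense suffix is -uf, giving *mugezweuf*.
The past-tense form *mugezweuf* — final consonant /f/ (non-nasal) → -i → *mugezweufi*.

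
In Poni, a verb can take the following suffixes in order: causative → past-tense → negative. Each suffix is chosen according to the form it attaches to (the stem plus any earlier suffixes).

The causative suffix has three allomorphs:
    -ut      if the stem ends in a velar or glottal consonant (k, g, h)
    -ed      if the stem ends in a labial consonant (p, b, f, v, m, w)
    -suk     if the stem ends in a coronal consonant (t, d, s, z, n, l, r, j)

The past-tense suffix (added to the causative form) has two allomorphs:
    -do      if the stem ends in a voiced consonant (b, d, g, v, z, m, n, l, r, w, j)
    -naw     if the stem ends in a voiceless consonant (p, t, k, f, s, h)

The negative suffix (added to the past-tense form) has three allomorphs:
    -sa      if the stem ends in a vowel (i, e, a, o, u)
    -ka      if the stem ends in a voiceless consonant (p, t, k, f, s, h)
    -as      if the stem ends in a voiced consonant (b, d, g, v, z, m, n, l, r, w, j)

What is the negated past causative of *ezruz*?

ezruzsuknawas

*ezruz* — final consonant /z/ (coronal) → -suk → *ezruzsuk*.
The causative form *ezruzsuk* — final consonant /k/ (voiceless) → -naw → *ezruzsuknaw*.
The final sound of the past-tense form *ezruzsuknaw* is /w/, which is a voiced consonant, so the negative suffix is -as, giving *ezruzsuknawas*.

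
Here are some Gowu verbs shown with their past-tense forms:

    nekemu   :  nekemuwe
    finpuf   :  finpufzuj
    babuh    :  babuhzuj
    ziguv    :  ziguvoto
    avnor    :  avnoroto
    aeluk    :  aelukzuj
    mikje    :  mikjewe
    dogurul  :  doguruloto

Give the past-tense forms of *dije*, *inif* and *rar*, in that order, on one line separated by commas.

The suffix is conditioned by the final sound: -zuj when the stem ends in a voiceless consonant (*finpuf*, *babuh*, *aeluk*); -oto when the stem ends in a voiced consonant (*ziguv*, *avnor*, *dogurul*); -we when the stem ends in a vowel (*nekemu*, *mikje*).
*dije* — final sound /e/ (a vowel) → -we → *dijewe*.
The final sound of *inif* is /f/, which is a voiceless consonant, so the suffix is -zuj, giving *inifzuj*.
The final sound of *rar* is /r/, which is a voiced consonant, so the suffix is -oto, giving *raroto*.

dijewe, inifzuj, raroto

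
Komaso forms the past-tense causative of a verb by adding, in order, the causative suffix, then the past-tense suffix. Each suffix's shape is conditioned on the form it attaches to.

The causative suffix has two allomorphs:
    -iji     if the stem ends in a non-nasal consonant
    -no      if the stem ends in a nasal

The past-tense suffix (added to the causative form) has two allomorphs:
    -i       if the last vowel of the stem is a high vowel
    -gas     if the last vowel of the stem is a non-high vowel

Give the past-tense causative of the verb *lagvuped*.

*lagvuped* — final consonant /d/ (non-nasal) → -iji → *lagvupediji*.
Since the last vowel of the causative form *lagvupediji* is /i/ (a high vowel), it takes -i, giving *lagvupedijii*.

lagvupedijii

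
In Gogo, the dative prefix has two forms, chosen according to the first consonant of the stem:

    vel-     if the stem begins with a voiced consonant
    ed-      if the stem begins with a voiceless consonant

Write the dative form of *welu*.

velwelu

Since the first consonant of *welu* is /w/ (voiced), it takes vel-, giving *velwelu*.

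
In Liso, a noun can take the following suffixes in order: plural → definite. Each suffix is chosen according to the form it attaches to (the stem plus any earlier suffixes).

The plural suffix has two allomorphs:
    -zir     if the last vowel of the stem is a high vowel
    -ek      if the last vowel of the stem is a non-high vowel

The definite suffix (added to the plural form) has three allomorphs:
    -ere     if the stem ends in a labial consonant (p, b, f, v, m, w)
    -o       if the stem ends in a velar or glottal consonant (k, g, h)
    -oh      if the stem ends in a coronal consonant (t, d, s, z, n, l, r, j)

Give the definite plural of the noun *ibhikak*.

ibhikakeko

*ibhikak*: last vowel = /a/, a non-high vowel → -ek → *ibhikakek*.
The plural form *ibhikakek*: final consonant = /k/, velar/glottal → -o → *ibhikakeko*.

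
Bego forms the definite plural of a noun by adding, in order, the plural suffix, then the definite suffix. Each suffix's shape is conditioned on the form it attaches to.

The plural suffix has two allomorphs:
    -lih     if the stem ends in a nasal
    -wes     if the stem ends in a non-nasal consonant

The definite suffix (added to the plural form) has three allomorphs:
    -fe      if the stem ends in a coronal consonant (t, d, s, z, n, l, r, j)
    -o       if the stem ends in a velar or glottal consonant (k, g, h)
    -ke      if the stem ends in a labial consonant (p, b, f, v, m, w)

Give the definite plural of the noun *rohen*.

rohenliho

*rohen*: final consonant = /n/, a nasal → -lih → *rohenlih*.
The final consonant of the plural form *rohenlih* is /h/, which is velar/glottal, so the definite suffix is -o, giving *rohenliho*.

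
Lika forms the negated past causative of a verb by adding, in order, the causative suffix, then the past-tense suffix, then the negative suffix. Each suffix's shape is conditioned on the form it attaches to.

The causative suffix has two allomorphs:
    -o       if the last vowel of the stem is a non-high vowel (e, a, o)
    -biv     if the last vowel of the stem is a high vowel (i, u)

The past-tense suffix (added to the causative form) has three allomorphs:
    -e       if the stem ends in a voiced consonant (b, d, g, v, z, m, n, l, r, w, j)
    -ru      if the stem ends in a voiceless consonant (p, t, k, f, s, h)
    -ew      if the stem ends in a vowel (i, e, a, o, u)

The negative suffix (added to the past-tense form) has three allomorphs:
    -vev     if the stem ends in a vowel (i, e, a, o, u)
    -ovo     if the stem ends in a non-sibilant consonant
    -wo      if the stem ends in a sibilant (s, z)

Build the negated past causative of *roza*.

*roza* — last vowel /a/ (a non-high vowel) → -o → *rozao*.
The final sound of the causative form *rozao* is /o/, which is a vowel, so the past-tense suffix is -ew, giving *rozaoew*.
The past-tense form *rozaoew*: final sound = /w/, a non-sibilant consonant → -ovo → *rozaoewovo*.

rozaoewovo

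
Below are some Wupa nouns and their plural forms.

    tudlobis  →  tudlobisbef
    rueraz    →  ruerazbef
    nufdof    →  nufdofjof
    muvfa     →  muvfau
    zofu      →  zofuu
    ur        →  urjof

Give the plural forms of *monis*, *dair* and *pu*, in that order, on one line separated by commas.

monisbef, dairjof, puu

Looking at the final sound of each stem: -bef when the stem ends in a sibilant (*tudlobis*, *rueraz*); -jof when the stem ends in a non-sibilant consonant (*nufdof*, *ur*); -u when the stem ends in a vowel (*muvfa*, *zofu*).
The final sound of *monis* is /s/, which is a sibilant, so the suffix is -bef, giving *monisbef*.
Since the final sound of *dair* is /r/ (a non-sibilant consonant), it takes -jof, giving *dairjof*.
*pu* — final sound /u/ (a vowel) → -u → *puu*.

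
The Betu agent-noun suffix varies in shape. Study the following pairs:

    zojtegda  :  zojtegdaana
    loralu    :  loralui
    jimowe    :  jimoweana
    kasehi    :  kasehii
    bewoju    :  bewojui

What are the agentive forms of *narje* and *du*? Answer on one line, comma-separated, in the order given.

narjeana, dui

The pattern is height harmony: -i when the last vowel of the stem is a high vowel (*loralu*, *kasehi*, *bewoju*); -ana when the last vowel of the stem is a non-high vowel (*zojtegda*, *jimowe*).
*narje* — last vowel /e/ (a non-high vowel) → -ana → *narjeana*.
*du*: last vowel = /u/, a high vowel → -i → *dui*.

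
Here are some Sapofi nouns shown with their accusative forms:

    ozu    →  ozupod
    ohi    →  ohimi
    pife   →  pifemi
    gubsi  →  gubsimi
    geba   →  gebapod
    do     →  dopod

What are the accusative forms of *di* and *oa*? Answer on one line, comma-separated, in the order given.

Looking at the last vowel of each stem: -mi when the last vowel of the stem is a front vowel (*ohi*, *pife*, *gubsi*); -pod when the last vowel of the stem is a back vowel (*ozu*, *geba*, *do*).
*di*: last vowel = /i/, a front vowel → -mi → *dimi*.
*oa*: last vowel = /a/, a back vowel → -pod → *oapod*.

dimi, oapod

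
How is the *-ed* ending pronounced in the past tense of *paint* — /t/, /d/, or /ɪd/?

/ɪd/

The stem *paint* ends in /t/ or /d/.
The -ed suffix is realized as /ɪd/ after /t, d/; as /t/ after other voiceless consonants; and as /d/ after other voiced sounds.
So -ed on *paint* is pronounced /ɪd/.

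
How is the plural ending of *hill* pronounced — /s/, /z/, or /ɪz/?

The stem *hill* ends in a voiced non-sibilant sound.
The plural suffix surfaces as /ɪz/ after sibilants, /s/ after other voiceless consonants, and /z/ after other voiced sounds.
So the plural -s on *hill* is pronounced /z/.

/z/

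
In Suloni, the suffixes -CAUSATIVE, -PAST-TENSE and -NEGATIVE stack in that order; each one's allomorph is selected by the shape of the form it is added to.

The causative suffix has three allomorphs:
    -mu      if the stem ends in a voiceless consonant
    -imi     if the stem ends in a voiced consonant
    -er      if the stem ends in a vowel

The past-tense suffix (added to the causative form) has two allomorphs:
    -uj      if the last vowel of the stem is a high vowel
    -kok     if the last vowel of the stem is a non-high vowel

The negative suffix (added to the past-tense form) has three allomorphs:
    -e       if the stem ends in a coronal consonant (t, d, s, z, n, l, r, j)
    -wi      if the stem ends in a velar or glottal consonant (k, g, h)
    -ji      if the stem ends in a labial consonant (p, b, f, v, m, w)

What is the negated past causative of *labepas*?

labepasmuuje

*labepas* — final sound /s/ (a voiceless consonant) → -mu → *labepasmu*.
The last vowel of the causative form *labepasmu* is /u/, which is a high vowel, so the past-tense suffix is -uj, giving *labepasmuuj*.
The final consonant of the past-tense form *labepasmuuj* is /j/, which is coronal, so the negative suffix is -e, giving *labepasmuuje*.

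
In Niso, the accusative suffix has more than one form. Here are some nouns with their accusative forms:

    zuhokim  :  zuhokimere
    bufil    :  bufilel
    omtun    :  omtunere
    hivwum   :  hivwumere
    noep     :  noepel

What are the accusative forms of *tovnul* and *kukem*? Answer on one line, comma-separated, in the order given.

The pattern is nasality of the final consonant: -ere when the stem ends in a nasal (*zuhokim*, *omtun*, *hivwum*); -el when the stem ends in a non-nasal consonant (*bufil*, *noep*).
Since the final consonant of *tovnul* is /l/ (non-nasal), it takes -el, giving *tovnulel*.
The final consonant of *kukem* is /m/, which is a nasal, so the suffix is -ere, giving *kukemere*.

tovnulel, kukemere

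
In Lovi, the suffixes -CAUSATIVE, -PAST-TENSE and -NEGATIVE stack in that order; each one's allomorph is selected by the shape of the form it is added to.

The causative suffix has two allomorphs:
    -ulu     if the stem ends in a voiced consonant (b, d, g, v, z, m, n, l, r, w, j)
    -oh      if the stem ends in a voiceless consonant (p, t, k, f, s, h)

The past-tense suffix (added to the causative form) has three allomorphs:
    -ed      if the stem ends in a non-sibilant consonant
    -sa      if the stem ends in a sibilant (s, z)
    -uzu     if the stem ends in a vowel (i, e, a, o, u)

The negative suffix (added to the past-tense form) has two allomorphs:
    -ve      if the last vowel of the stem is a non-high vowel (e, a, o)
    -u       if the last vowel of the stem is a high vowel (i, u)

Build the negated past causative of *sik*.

Since the final consonant of *sik* is /k/ (voiceless), it takes -oh, giving *sikoh*.
The causative form *sikoh*: final sound = /h/, a non-sibilant consonant → -ed → *sikohed*.
The last vowel of the past-tense form *sikohed* is /e/, which is a non-high vowel, so the negative suffix is -ve, giving *sikohedve*.

sikohedve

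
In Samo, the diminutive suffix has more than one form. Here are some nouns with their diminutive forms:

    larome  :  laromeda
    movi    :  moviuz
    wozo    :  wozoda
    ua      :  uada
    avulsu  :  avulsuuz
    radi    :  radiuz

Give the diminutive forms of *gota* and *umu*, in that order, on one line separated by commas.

Looking at the last vowel of each stem: -uz when the last vowel of the stem is a high vowel (*movi*, *avulsu*, *radi*); -da when the last vowel of the stem is a non-high vowel (*larome*, *wozo*, *ua*).
The last vowel of *gota* is /a/, which is a non-high vowel, so the suffix is -da, giving *gotada*.
*umu*: last vowel = /u/, a high vowel → -uz → *umuuz*.

gotada, umuuz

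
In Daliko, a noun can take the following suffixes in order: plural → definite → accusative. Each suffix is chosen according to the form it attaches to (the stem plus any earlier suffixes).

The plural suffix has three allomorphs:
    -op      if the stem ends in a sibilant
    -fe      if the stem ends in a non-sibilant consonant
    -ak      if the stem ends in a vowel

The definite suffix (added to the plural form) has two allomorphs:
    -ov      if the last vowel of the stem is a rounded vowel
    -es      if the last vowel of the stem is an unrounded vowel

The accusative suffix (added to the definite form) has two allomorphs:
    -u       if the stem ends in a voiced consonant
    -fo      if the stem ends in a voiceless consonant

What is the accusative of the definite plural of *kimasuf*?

*kimasuf*: final sound = /f/, a non-sibilant consonant → -fe → *kimasuffe*.
The last vowel of the plural form *kimasuffe* is /e/, which is an unrounded vowel, so the definite suffix is -es, giving *kimasuffees*.
The definite form *kimasuffees* — final consonant /s/ (voiceless) → -fo → *kimasuffeesfo*.

kimasuffeesfo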